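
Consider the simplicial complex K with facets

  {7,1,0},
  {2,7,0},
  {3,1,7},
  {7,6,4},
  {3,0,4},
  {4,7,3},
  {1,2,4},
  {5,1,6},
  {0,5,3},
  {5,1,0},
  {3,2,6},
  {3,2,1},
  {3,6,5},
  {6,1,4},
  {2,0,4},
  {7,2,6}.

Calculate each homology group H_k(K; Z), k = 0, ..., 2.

H_0 = Z,  H_1 = Z^2,  H_2 = Z.

We work with the vertex ordering 0 < 1 < 2 < 3 < 4 < 5 < 6 < 7. The simplices of K, each written with vertices in increasing order, are:

  0-simplices (8): [0], [1], [2], [3], [4], [5], [6], [7]
  1-simplices (24): (24 of them)
  2-simplices (16): [0,1,5], [0,1,7], [0,2,4], [0,2,7], [0,3,4], [0,3,5], [1,2,3], [1,2,4], [1,3,7], [1,4,6], [1,5,6], [2,3,6], [2,6,7], [3,4,7], [3,5,6], [4,6,7]

so the chain groups are C_0 ≅ Z^8, C_1 ≅ Z^24, C_2 ≅ Z^16.

The boundary map ∂_1: C_1 → C_0 is given by ∂[p,q] = [q] − [p].
The resulting 8×24 matrix has rank 7, and its Smith normal form has invariant factors (1,1,1,1,1,1,1).

The boundary map ∂_2: C_2 → C_1 maps a triangle to the signed sum of its edges. For instance
  ∂[0,3,5] = [3,5] − [0,5] + [0,3],
  ∂[1,2,4] = [2,4] − [1,4] + [1,2].
As a 24×16 matrix over Z this has rank 15, with invariant factors (1,1,1,1,1,1,1,1,1,1,1,1,1,1,1).

Computing H_k = (kernel of ∂_k) / (image of ∂_{k+1}):

  H_0: rank C_0 − rank ∂_1 = 8 − 7 = 1, and the invariant factors of ∂_1 are all 1, so H_0 ≅ Z.
  H_1: rank ker ∂_1 − rank ∂_2 = (24 − 7) − 15 = 2, and the invariant factors of ∂_2 are all 1, so H_1 ≅ Z^2.
  H_2: rank ker ∂_2 − rank ∂_3 = (16 − 15) − 0 = 1, and there is no ∂_3, so H_2 ≅ Z.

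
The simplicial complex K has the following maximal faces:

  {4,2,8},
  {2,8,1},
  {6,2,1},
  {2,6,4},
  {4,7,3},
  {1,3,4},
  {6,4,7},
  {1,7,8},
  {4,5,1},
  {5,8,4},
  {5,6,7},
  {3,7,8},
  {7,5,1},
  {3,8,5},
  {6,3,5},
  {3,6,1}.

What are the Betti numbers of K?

b_0 = 1, b_1 = 2, b_2 = 1.

K has 8 vertices, 24 edges, 16 triangles.
rank ∂_0 = 0, rank ∂_1 = 7 ⇒ b_0 = 8 − 0 − 7 = 1; all invariant factors of ∂_1 are 1 so no torsion. So H_0 = Z.
rank ∂_1 = 7, rank ∂_2 = 15 ⇒ b_1 = 24 − 7 − 15 = 2; all invariant factors of ∂_2 are 1 so no torsion. So H_1 = Z^2.
rank ∂_2 = 15, rank ∂_3 = 0 ⇒ b_2 = 16 − 15 − 0 = 1. So H_2 = Z.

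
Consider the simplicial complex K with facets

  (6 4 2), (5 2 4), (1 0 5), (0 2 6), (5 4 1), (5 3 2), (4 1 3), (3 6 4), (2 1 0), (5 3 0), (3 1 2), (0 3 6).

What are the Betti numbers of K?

K has 7 vertices, 18 edges, 12 triangles.
rank ∂_0 = 0, rank ∂_1 = 6 ⇒ b_0 = 7 − 0 − 6 = 1; all invariant factors of ∂_1 are 1 so no torsion. So H_0 ≅ Z.
rank ∂_1 = 6, rank ∂_2 = 12 ⇒ b_1 = 18 − 6 − 12 = 0; ∂_2 has invariant factor(s) [2] giving torsion. So H_1 ≅ Z/2Z.
rank ∂_2 = 12, rank ∂_3 = 0 ⇒ b_2 = 12 − 12 − 0 = 0. So H_2 ≅ 0.

b_0 = 1, b_1 = 0, b_2 = 0.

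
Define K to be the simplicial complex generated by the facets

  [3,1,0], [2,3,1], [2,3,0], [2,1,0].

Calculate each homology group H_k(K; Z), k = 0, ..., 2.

H_0 ≅ Z,  H_1 = 0,  H_2 ≅ Z.

We work with the vertex ordering 0 < 1 < 2 < 3. The simplices of K, each written with vertices in increasing order, are:

  0-simplices (4): [0], [1], [2], [3]
  1-simplices (6): [0,1], [0,2], [0,3], [1,2], [1,3], [2,3]
  2-simplices (4): [0,1,2], [0,1,3], [0,2,3], [1,2,3]

Hence C_0 ≅ Z^4, C_1 ≅ Z^6, C_2 ≅ Z^4.

Boundary ∂_1: C_1 → C_0 is given by ∂[p,q] = [q] − [p]. For instance
  ∂[0,2] = [2] − [0].
The 4×6 boundary matrix has rank 3 and Smith normal form diag(1,1,1).

Boundary ∂_2: C_2 → C_1 maps a triangle to the signed sum of its edges. For instance
  ∂[0,1,2] = [1,2] − [0,2] + [0,1],
  ∂[1,2,3] = [2,3] − [1,3] + [1,2].
As a 6×4 matrix over Z this has rank 3, with invariant factors (1,1,1).

Reading off H_k = ker ∂_k / im ∂_{k+1}:

  H_0: rank C_0 − rank ∂_1 = 4 − 3 = 1, and the invariant factors of ∂_1 are all 1, so H_0 = Z.
  H_1: rank ker ∂_1 − rank ∂_2 = (6 − 3) − 3 = 0, and the invariant factors of ∂_2 are all 1, so H_1 = 0.
  H_2: rank ker ∂_2 − rank ∂_3 = (4 − 3) − 0 = 1, and there is no ∂_3, so H_2 = Z.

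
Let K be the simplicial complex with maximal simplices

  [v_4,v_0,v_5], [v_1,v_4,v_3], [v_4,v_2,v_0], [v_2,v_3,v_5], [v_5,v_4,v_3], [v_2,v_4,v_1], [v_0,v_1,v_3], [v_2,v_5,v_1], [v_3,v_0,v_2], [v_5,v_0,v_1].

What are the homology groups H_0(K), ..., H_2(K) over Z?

H_0 ≅ Z,  H_1 ≅ Z_2,  H_2 = 0.

Fix the vertex order v_0 < v_1 < v_2 < v_3 < v_4 < v_5 and write every simplex with vertices in increasing order. Then dim K = 2 and the simplices of K are:

  0-simplices (6): [v_0], [v_1], [v_2], [v_3], [v_4], [v_5]
  1-simplices (15): (15 of them)
  2-simplices (10): [v_0,v_1,v_3], [v_0,v_1,v_5], [v_0,v_2,v_3], [v_0,v_2,v_4], [v_0,v_4,v_5], [v_1,v_2,v_4], [v_1,v_2,v_5], [v_1,v_3,v_4], [v_2,v_3,v_5], [v_3,v_4,v_5]

giving chain groups C_0 ≅ Z^6, C_1 ≅ Z^15, C_2 ≅ Z^10.

∂_1: C_1 → C_0 is given by ∂[p,q] = [q] − [p]. For instance
  ∂[v_0,v_1] = [v_1] − [v_0].
This gives a 6×15 integer matrix of rank 5; reducing to Smith normal form yields diagonal entries (1,1,1,1,1).

Boundary ∂_2: C_2 → C_1 acts by ∂[p,q,r] = [q,r] − [p,r] + [p,q]. For instance
  ∂[v_1,v_3,v_4] = [v_3,v_4] − [v_1,v_4] + [v_1,v_3],
  ∂[v_0,v_2,v_3] = [v_2,v_3] − [v_0,v_3] + [v_0,v_2].
The resulting 15×10 matrix has rank 10, and its Smith normal form has invariant factors (1,1,1,1,1,1,1,1,1,2).

From H_k ≅ ker(∂_k) / im(∂_{k+1}) we obtain:

  H_0: rank C_0 − rank ∂_1 = 6 − 5 = 1, and the invariant factors of ∂_1 are all 1, so H_0 ≅ Z.
  H_1: rank ker ∂_1 − rank ∂_2 = (15 − 5) − 10 = 0, and ∂_2 has invariant factor 2 > 1, so H_1 ≅ Z_2.
  H_2: rank ker ∂_2 − rank ∂_3 = (10 − 10) − 0 = 0, and there is no ∂_3, so H_2 ≅ 0.

(K is a triangulation of the real projective plane RP^2.)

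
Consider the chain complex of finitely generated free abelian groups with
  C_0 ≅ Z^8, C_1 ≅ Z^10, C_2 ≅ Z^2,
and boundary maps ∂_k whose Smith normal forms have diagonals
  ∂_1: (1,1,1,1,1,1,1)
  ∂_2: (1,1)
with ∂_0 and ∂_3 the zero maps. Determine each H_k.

H_0 = Z,  H_1 = Z,  H_2 = 0.

H_0: b_0 = 8 − 0 − 7 = 1; torsion from ∂_1 factors > 1: none. So H_0 = Z.
H_1: b_1 = 10 − 7 − 2 = 1; torsion from ∂_2 factors > 1: none. So H_1 = Z.
H_2: b_2 = 2 − 2 − 0 = 0; torsion from ∂_3 factors > 1: none. So H_2 = 0.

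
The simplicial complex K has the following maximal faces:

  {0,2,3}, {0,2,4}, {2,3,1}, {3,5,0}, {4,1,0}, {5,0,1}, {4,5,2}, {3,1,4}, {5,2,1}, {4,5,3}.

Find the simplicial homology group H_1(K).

H_1 = Z/2.

K has 6 vertices, 15 edges, 10 triangles.
rank ∂_1 = 5, rank ∂_2 = 10 ⇒ b_1 = 15 − 5 − 10 = 0; ∂_2 has invariant factor(s) [2] giving torsion. So H_1 = Z/2.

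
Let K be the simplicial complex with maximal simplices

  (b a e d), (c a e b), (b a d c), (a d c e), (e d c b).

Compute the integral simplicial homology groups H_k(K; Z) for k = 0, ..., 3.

Order the vertices as a < b < c < d < e. Listing each simplex with vertices in this order, K has dimension 3 with simplices:

  0-simplices (5): a, b, c, d, e
  1-simplices (10): ab, ac, ad, ae, bc, bd, be, cd, ce, de
  2-simplices (10): abc, abd, abe, acd, ace, ade, bcd, bce, bde, cde
  3-simplices (5): abcd, abce, abde, acde, bcde

Hence C_0 ≅ Z^5, C_1 ≅ Z^10, C_2 ≅ Z^10, C_3 ≅ Z^5.

The boundary map ∂_1: C_1 → C_0 sends each edge [p,q] (with p < q) to q − p.
As a 5×10 matrix over Z this has rank 4, with invariant factors (1,1,1,1).

Boundary ∂_2: C_2 → C_1 maps a triangle to the signed sum of its edges. For instance
  ∂abc = bc − ac + ab,
  ∂bde = de − be + bd.
The 10×10 boundary matrix has rank 6 and Smith normal form diag(1,1,1,1,1,1).

The boundary map ∂_3: C_3 → C_2 sends each 3-simplex σ to the alternating sum Σ_i (−1)^i (σ with its i-th vertex removed). For instance
  ∂acde = cde − ade + ace − acd,
  ∂abcd = bcd − acd + abd − abc.
This gives a 10×5 integer matrix of rank 4; reducing to Smith normal form yields diagonal entries (1,1,1,1).

Computing H_k = (kernel of ∂_k) / (image of ∂_{k+1}):

  H_0: rank C_0 − rank ∂_1 = 5 − 4 = 1, and the invariant factors of ∂_1 are all 1, so H_0 = Z.
  H_1: rank ker ∂_1 − rank ∂_2 = (10 − 4) − 6 = 0, and the invariant factors of ∂_2 are all 1, so H_1 = 0.
  H_2: rank ker ∂_2 − rank ∂_3 = (10 − 6) − 4 = 0, and the invariant factors of ∂_3 are all 1, so H_2 = 0.
  H_3: rank ker ∂_3 − rank ∂_4 = (5 − 4) − 0 = 1, and there is no ∂_4, so H_3 = Z.

H_0 ≅ Z,  H_1 = 0,  H_2 = 0,  H_3 ≅ Z.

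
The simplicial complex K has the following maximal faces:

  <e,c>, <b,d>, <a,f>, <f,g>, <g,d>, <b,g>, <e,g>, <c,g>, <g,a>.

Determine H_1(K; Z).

H_1 ≅ Z^3.

K has 7 vertices, 9 edges.
rank ∂_1 = 6, rank ∂_2 = 0 ⇒ b_1 = 9 − 6 − 0 = 3. So H_1 = Z^3.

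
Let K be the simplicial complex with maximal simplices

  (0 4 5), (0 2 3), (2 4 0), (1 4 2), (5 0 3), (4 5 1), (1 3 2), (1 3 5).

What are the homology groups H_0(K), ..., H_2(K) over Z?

Take the total order 0 < 1 < 2 < 3 < 4 < 5 on the vertex set. Then K (dimension 2) consists of the simplices:

  0-simplices (6): [0], [1], [2], [3], [4], [5]
  1-simplices (12): [0,2], [0,3], [0,4], [0,5], [1,2], [1,3], [1,4], [1,5], [2,3], [2,4], [3,5], [4,5]
  2-simplices (8): [0,2,3], [0,2,4], [0,3,5], [0,4,5], [1,2,3], [1,2,4], [1,3,5], [1,4,5]

Hence C_0 ≅ Z^6, C_1 ≅ Z^12, C_2 ≅ Z^8.

Boundary ∂_1: C_1 → C_0 maps an edge to its endpoints' difference, ∂[p,q] = q − p. For instance
  ∂[1,3] = [3] − [1].
The resulting 6×12 matrix has rank 5, and its Smith normal form has invariant factors (1,1,1,1,1).

The boundary map ∂_2: C_2 → C_1 maps a triangle to the signed sum of its edges. For instance
  ∂[1,2,4] = [2,4] − [1,4] + [1,2],
  ∂[1,4,5] = [4,5] − [1,5] + [1,4].
The resulting 12×8 matrix has rank 7, and its Smith normal form has invariant factors (1,1,1,1,1,1,1).

From H_k ≅ ker(∂_k) / im(∂_{k+1}) we obtain:

  H_0: rank C_0 − rank ∂_1 = 6 − 5 = 1, and the invariant factors of ∂_1 are all 1, so H_0 = Z.
  H_1: rank ker ∂_1 − rank ∂_2 = (12 − 5) − 7 = 0, and the invariant factors of ∂_2 are all 1, so H_1 = 0.
  H_2: rank ker ∂_2 − rank ∂_3 = (8 − 7) − 0 = 1, and there is no ∂_3, so H_2 = Z.

(K is a triangulation of the 2-sphere S^2.)

H_0 = Z,  H_1 = 0,  H_2 = Z.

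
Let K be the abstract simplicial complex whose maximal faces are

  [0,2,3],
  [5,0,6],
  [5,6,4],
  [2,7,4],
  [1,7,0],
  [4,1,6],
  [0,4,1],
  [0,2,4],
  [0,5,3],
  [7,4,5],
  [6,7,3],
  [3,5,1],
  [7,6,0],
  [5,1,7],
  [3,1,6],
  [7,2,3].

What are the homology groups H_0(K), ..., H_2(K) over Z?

H_0 = Z,  H_1 = Z^2,  H_2 = Z.

Take the total order 0 < 1 < 2 < 3 < 4 < 5 < 6 < 7 on the vertex set. Then K (dimension 2) consists of the simplices:

  0-simplices (8): [0], [1], [2], [3], [4], [5], [6], [7]
  1-simplices (24): (24 of them)
  2-simplices (16): [0,1,4], [0,1,7], [0,2,3], [0,2,4], [0,3,5], [0,5,6], [0,6,7], [1,3,5], [1,3,6], [1,4,6], [1,5,7], [2,3,7], [2,4,7], [3,6,7], [4,5,6], [4,5,7]

so the chain groups are C_0 ≅ Z^8, C_1 ≅ Z^24, C_2 ≅ Z^16.

∂_1: C_1 → C_0 sends each edge [p,q] (with p < q) to q − p.
The 8×24 boundary matrix has rank 7 and Smith normal form diag(1,1,1,1,1,1,1).

∂_2: C_2 → C_1 sends each 2-simplex [p,q,r] to [q,r] − [p,r] + [p,q]. For instance
  ∂[0,5,6] = [5,6] − [0,6] + [0,5],
  ∂[0,2,4] = [2,4] − [0,4] + [0,2].
The 24×16 boundary matrix has rank 15 and Smith normal form diag(1,1,1,1,1,1,1,1,1,1,1,1,1,1,1).

Computing H_k = (kernel of ∂_k) / (image of ∂_{k+1}):

  H_0: rank C_0 − rank ∂_1 = 8 − 7 = 1, and the invariant factors of ∂_1 are all 1, so H_0 = Z.
  H_1: rank ker ∂_1 − rank ∂_2 = (24 − 7) − 15 = 2, and the invariant factors of ∂_2 are all 1, so H_1 = Z^2.
  H_2: rank ker ∂_2 − rank ∂_3 = (16 − 15) − 0 = 1, and there is no ∂_3, so H_2 = Z.

As a check, the Euler characteristic is 8 − 24 + 16 = 0, which agrees with 1 − 2 + 1 = 0.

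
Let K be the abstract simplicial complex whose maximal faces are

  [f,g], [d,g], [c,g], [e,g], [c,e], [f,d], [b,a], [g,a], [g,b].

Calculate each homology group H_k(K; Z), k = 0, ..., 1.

H_0 ≅ Z,  H_1 ≅ Z^3.

Order the vertices as a < b < c < d < e < f < g. Listing each simplex with vertices in this order, K has dimension 1 with simplices:

  0-simplices (7): a, b, c, d, e, f, g
  1-simplices (9): ab, ag, bg, ce, cg, df, dg, eg, fg

Hence C_0 ≅ Z^7, C_1 ≅ Z^9.

Boundary ∂_1: C_1 → C_0 is given by ∂[p,q] = [q] − [p]. For instance
  ∂ag = g − a.
The resulting 7×9 matrix has rank 6, and its Smith normal form has invariant factors (1,1,1,1,1,1).

Now H_k = ker ∂_k / im ∂_{k+1}, so:

  H_0: rank C_0 − rank ∂_1 = 7 − 6 = 1, and the invariant factors of ∂_1 are all 1, so H_0 ≅ Z.
  H_1: rank ker ∂_1 − rank ∂_2 = (9 − 6) − 0 = 3, and there is no ∂_2, so H_1 ≅ Z^3.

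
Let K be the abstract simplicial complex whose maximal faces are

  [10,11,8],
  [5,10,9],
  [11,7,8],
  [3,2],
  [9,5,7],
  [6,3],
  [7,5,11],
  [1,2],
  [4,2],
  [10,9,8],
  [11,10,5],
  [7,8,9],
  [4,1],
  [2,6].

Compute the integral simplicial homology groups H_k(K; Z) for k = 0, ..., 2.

H_0 ≅ Z^2,  H_1 ≅ Z^2,  H_2 ≅ Z.

Fix the vertex order 1 < 2 < 3 < 4 < 5 < 6 < 7 < 8 < 9 < 10 < 11 and write every simplex with vertices in increasing order. Then dim K = 2 and the simplices of K are:

  0-simplices (11): [1], [2], [3], [4], [5], [6], [7], [8], [9], [10], [11]
  1-simplices (18): [1,2], [1,4], [2,3], [2,4], [2,6], [3,6], [5,7], [5,9], [5,10], [5,11], [7,8], [7,9], [7,11], [8,9], [8,10], [8,11], [9,10], [10,11]
  2-simplices (8): [5,7,9], [5,7,11], [5,9,10], [5,10,11], [7,8,9], [7,8,11], [8,9,10], [8,10,11]

so the chain groups are C_0 ≅ Z^11, C_1 ≅ Z^18, C_2 ≅ Z^8.

∂_1: C_1 → C_0 maps an edge to its endpoints' difference, ∂[p,q] = q − p. For instance
  ∂[3,6] = [6] − [3].
The resulting 11×18 matrix has rank 9, and its Smith normal form has invariant factors (1,1,1,1,1,1,1,1,1).

The boundary map ∂_2: C_2 → C_1 acts by ∂[p,q,r] = [q,r] − [p,r] + [p,q]. For instance
  ∂[5,10,11] = [10,11] − [5,11] + [5,10],
  ∂[8,9,10] = [9,10] − [8,10] + [8,9].
This gives a 18×8 integer matrix of rank 7; reducing to Smith normal form yields diagonal entries (1,1,1,1,1,1,1).

Computing H_k = (kernel of ∂_k) / (image of ∂_{k+1}):

  H_0: rank C_0 − rank ∂_1 = 11 − 9 = 2, and the invariant factors of ∂_1 are all 1, so H_0 = Z^2.
  H_1: rank ker ∂_1 − rank ∂_2 = (18 − 9) − 7 = 2, and the invariant factors of ∂_2 are all 1, so H_1 = Z^2.
  H_2: rank ker ∂_2 − rank ∂_3 = (8 − 7) − 0 = 1, and there is no ∂_3, so H_2 = Z.

As a check, the Euler characteristic is 11 − 18 + 8 = 1, which agrees with 2 − 2 + 1 = 1.
(K is a triangulation of the disjoint union of a wedge of 2 circles and the 2-sphere S^2.)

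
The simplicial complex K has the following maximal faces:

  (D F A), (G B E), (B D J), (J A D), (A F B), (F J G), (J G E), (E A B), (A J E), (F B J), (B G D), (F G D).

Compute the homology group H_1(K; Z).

H_1 = Z/2Z.

Fix the vertex order A < B < D < E < F < G < J and write every simplex with vertices in increasing order. Then dim K = 2 and the simplices of K are:

  0-simplices (7): A, B, D, E, F, G, J
  1-simplices (18): AB, AD, AE, AF, AJ, BD, BE, BF, BG, BJ, DF, DG, DJ, EG, EJ, FG, FJ, GJ
  2-simplices (12): ABE, ABF, ADF, ADJ, AEJ, BDG, BDJ, BEG, BFJ, DFG, EGJ, FGJ

so the chain groups are C_0 ≅ Z^7, C_1 ≅ Z^18, C_2 ≅ Z^12.

The boundary map ∂_1: C_1 → C_0 sends each edge [p,q] (with p < q) to q − p. For instance
  ∂BG = G − B.
This gives a 7×18 integer matrix of rank 6; reducing to Smith normal form yields diagonal entries (1,1,1,1,1,1).

The boundary map ∂_2: C_2 → C_1 sends each 2-simplex [p,q,r] to [q,r] − [p,r] + [p,q]. For instance
  ∂DFG = FG − DG + DF,
  ∂EGJ = GJ − EJ + EG.
As a 18×12 matrix over Z this has rank 12, with invariant factors (1,1,1,1,1,1,1,1,1,1,1,2).

Reading off H_k = ker ∂_k / im ∂_{k+1}:

  H_1: rank ker ∂_1 − rank ∂_2 = (18 − 6) − 12 = 0, and ∂_2 has invariant factor 2 > 1, so H_1 = Z/2Z.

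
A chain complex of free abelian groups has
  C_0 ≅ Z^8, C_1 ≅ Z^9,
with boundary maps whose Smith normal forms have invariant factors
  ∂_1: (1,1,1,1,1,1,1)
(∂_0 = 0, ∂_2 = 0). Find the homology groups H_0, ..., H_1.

H_0 ≅ Z,  H_1 ≅ Z^2.

H_0: b_0 = 8 − 0 − 7 = 1; torsion from ∂_1 factors > 1: none. So H_0 ≅ Z.
H_1: b_1 = 9 − 7 − 0 = 2; torsion from ∂_2 factors > 1: none. So H_1 ≅ Z^2.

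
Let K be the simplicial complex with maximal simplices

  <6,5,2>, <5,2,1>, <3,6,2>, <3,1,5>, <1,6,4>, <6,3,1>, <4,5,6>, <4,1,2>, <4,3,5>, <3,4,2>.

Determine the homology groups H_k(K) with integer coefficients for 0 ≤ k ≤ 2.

H_0 ≅ Z,  H_1 ≅ Z/2,  H_2 = 0.

Order the vertices as 1 < 2 < 3 < 4 < 5 < 6. Listing each simplex with vertices in this order, K has dimension 2 with simplices:

  0-simplices (6): [1], [2], [3], [4], [5], [6]
  1-simplices (15): [1,2], [1,3], [1,4], [1,5], [1,6], [2,3], [2,4], [2,5], [2,6], [3,4], [3,5], [3,6], [4,5], [4,6], [5,6]
  2-simplices (10): [1,2,4], [1,2,5], [1,3,5], [1,3,6], [1,4,6], [2,3,4], [2,3,6], [2,5,6], [3,4,5], [4,5,6]

Hence C_0 ≅ Z^6, C_1 ≅ Z^15, C_2 ≅ Z^10.

Boundary ∂_1: C_1 → C_0 maps an edge to its endpoints' difference, ∂[p,q] = q − p.
The 6×15 boundary matrix has rank 5 and Smith normal form diag(1,1,1,1,1).

The boundary map ∂_2: C_2 → C_1 sends each 2-simplex [p,q,r] to [q,r] − [p,r] + [p,q]. For instance
  ∂[1,2,4] = [2,4] − [1,4] + [1,2],
  ∂[2,5,6] = [5,6] − [2,6] + [2,5].
This gives a 15×10 integer matrix of rank 10; reducing to Smith normal form yields diagonal entries (1,1,1,1,1,1,1,1,1,2).

From H_k ≅ ker(∂_k) / im(∂_{k+1}) we obtain:

  H_0: rank C_0 − rank ∂_1 = 6 − 5 = 1, and the invariant factors of ∂_1 are all 1, so H_0 ≅ Z.
  H_1: rank ker ∂_1 − rank ∂_2 = (15 − 5) − 10 = 0, and ∂_2 has invariant factor 2 > 1, so H_1 ≅ Z/2.
  H_2: rank ker ∂_2 − rank ∂_3 = (10 − 10) − 0 = 0, and there is no ∂_3, so H_2 ≅ 0.

(K is a triangulation of the real projective plane RP^2.)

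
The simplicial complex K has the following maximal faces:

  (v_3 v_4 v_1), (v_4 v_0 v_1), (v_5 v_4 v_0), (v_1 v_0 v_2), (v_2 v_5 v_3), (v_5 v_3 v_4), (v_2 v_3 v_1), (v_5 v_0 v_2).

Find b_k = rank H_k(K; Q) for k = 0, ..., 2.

b_0 = 1, b_1 = 0, b_2 = 1.

Order the vertices as v_0 < v_1 < v_2 < v_3 < v_4 < v_5. Listing each simplex with vertices in this order, K has dimension 2 with simplices:

  0-simplices (6): [v_0], [v_1], [v_2], [v_3], [v_4], [v_5]
  1-simplices (12): [v_0,v_1], [v_0,v_2], [v_0,v_4], [v_0,v_5], [v_1,v_2], [v_1,v_3], [v_1,v_4], [v_2,v_3], [v_2,v_5], [v_3,v_4], [v_3,v_5], [v_4,v_5]
  2-simplices (8): [v_0,v_1,v_2], [v_0,v_1,v_4], [v_0,v_2,v_5], [v_0,v_4,v_5], [v_1,v_2,v_3], [v_1,v_3,v_4], [v_2,v_3,v_5], [v_3,v_4,v_5]

Hence C_0 ≅ Z^6, C_1 ≅ Z^12, C_2 ≅ Z^8.

The boundary map ∂_1: C_1 → C_0 sends each edge [p,q] (with p < q) to q − p. For instance
  ∂[v_0,v_2] = [v_2] − [v_0].
As a 6×12 matrix over Z this has rank 5, with invariant factors (1,1,1,1,1).

The boundary map ∂_2: C_2 → C_1 acts by ∂[p,q,r] = [q,r] − [p,r] + [p,q]. For instance
  ∂[v_0,v_1,v_4] = [v_1,v_4] − [v_0,v_4] + [v_0,v_1],
  ∂[v_1,v_3,v_4] = [v_3,v_4] − [v_1,v_4] + [v_1,v_3].
The 12×8 boundary matrix has rank 7 and Smith normal form diag(1,1,1,1,1,1,1).

Now H_k = ker ∂_k / im ∂_{k+1}, so:

  H_0: rank C_0 − rank ∂_1 = 6 − 5 = 1, and the invariant factors of ∂_1 are all 1, so H_0 = Z.
  H_1: rank ker ∂_1 − rank ∂_2 = (12 − 5) − 7 = 0, and the invariant factors of ∂_2 are all 1, so H_1 = 0.
  H_2: rank ker ∂_2 − rank ∂_3 = (8 − 7) − 0 = 1, and there is no ∂_3, so H_2 = Z.

Hence the Betti numbers are b_0 = 1, b_1 = 0, b_2 = 1.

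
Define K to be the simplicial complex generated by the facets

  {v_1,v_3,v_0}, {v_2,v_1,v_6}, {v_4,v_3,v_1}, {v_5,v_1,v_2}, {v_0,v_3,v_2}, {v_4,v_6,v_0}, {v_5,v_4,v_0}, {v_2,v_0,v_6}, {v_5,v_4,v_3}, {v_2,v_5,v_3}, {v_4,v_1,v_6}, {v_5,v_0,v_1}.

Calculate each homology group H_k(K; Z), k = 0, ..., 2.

Order the vertices as v_0 < v_1 < v_2 < v_3 < v_4 < v_5 < v_6. Listing each simplex with vertices in this order, K has dimension 2 with simplices:

  0-simplices (7): [v_0], [v_1], [v_2], [v_3], [v_4], [v_5], [v_6]
  1-simplices (18): (18 of them)
  2-simplices (12): (12 of them)

giving chain groups C_0 ≅ Z^7, C_1 ≅ Z^18, C_2 ≅ Z^12.

The boundary map ∂_1: C_1 → C_0 sends each edge [p,q] (with p < q) to q − p. For instance
  ∂[v_0,v_3] = [v_3] − [v_0].
This gives a 7×18 integer matrix of rank 6; reducing to Smith normal form yields diagonal entries (1,1,1,1,1,1).

∂_2: C_2 → C_1 acts by ∂[p,q,r] = [q,r] − [p,r] + [p,q]. For instance
  ∂[v_3,v_4,v_5] = [v_4,v_5] − [v_3,v_5] + [v_3,v_4],
  ∂[v_2,v_3,v_5] = [v_3,v_5] − [v_2,v_5] + [v_2,v_3].
This gives a 18×12 integer matrix of rank 12; reducing to Smith normal form yields diagonal entries (1,1,1,1,1,1,1,1,1,1,1,2).

From H_k ≅ ker(∂_k) / im(∂_{k+1}) we obtain:

  H_0: rank C_0 − rank ∂_1 = 7 − 6 = 1, and the invariant factors of ∂_1 are all 1, so H_0 = Z.
  H_1: rank ker ∂_1 − rank ∂_2 = (18 − 6) − 12 = 0, and ∂_2 has invariant factor 2 > 1, so H_1 = Z/2.
  H_2: rank ker ∂_2 − rank ∂_3 = (12 − 12) − 0 = 0, and there is no ∂_3, so H_2 = 0.

H_0 = Z,  H_1 = Z/2,  H_2 = 0.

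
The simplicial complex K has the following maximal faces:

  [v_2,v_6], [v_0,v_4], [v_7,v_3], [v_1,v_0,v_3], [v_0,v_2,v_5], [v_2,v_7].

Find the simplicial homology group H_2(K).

H_2 = 0.

We work with the vertex ordering v_0 < v_1 < v_2 < v_3 < v_4 < v_5 < v_6 < v_7. The simplices of K, each written with vertices in increasing order, are:

  0-simplices (8): [v_0], [v_1], [v_2], [v_3], [v_4], [v_5], [v_6], [v_7]
  1-simplices (10): [v_0,v_1], [v_0,v_2], [v_0,v_3], [v_0,v_4], [v_0,v_5], [v_1,v_3], [v_2,v_5], [v_2,v_6], [v_2,v_7], [v_3,v_7]
  2-simplices (2): [v_0,v_1,v_3], [v_0,v_2,v_5]

so the chain groups are C_0 ≅ Z^8, C_1 ≅ Z^10, C_2 ≅ Z^2.

∂_1: C_1 → C_0 is given by ∂[p,q] = [q] − [p].
The 8×10 boundary matrix has rank 7 and Smith normal form diag(1,1,1,1,1,1,1).

The boundary map ∂_2: C_2 → C_1 acts by ∂[p,q,r] = [q,r] − [p,r] + [p,q]. For instance
  ∂[v_0,v_2,v_5] = [v_2,v_5] − [v_0,v_5] + [v_0,v_2],
  ∂[v_0,v_1,v_3] = [v_1,v_3] − [v_0,v_3] + [v_0,v_1].
This gives a 10×2 integer matrix of rank 2; reducing to Smith normal form yields diagonal entries (1,1).

Now H_k = ker ∂_k / im ∂_{k+1}, so:

  H_2: rank ker ∂_2 − rank ∂_3 = (2 − 2) − 0 = 0, and there is no ∂_3, so H_2 = 0.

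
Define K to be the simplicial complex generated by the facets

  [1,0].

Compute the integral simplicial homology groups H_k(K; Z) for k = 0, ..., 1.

H_0 ≅ Z,  H_1 = 0.

We work with the vertex ordering 0 < 1. The simplices of K, each written with vertices in increasing order, are:

  0-simplices (2): [0], [1]
  1-simplices (1): [0,1]

giving chain groups C_0 ≅ Z^2, C_1 ≅ Z^1.

The boundary map ∂_1: C_1 → C_0 is given by ∂[p,q] = [q] − [p]. For instance
  ∂[0,1] = [1] − [0].
As a 2×1 matrix over Z this has rank 1, with invariant factors (1).

Now H_k = ker ∂_k / im ∂_{k+1}, so:

  H_0: rank C_0 − rank ∂_1 = 2 − 1 = 1, and the invariant factors of ∂_1 are all 1, so H_0 ≅ Z.
  H_1: rank ker ∂_1 − rank ∂_2 = (1 − 1) − 0 = 0, and there is no ∂_2, so H_1 ≅ 0.

(K is a triangulation of the 1-simplex.)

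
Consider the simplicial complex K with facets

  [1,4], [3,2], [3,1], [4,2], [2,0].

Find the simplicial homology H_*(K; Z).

H_0 = Z,  H_1 = Z.

Fix the vertex order 0 < 1 < 2 < 3 < 4 and write every simplex with vertices in increasing order. Then dim K = 1 and the simplices of K are:

  0-simplices (5): [0], [1], [2], [3], [4]
  1-simplices (5): [0,2], [1,3], [1,4], [2,3], [2,4]

giving chain groups C_0 ≅ Z^5, C_1 ≅ Z^5.

Boundary ∂_1: C_1 → C_0 sends each edge [p,q] (with p < q) to q − p. For instance
  ∂[0,2] = [2] − [0].
The resulting 5×5 matrix has rank 4, and its Smith normal form has invariant factors (1,1,1,1).

Computing H_k = (kernel of ∂_k) / (image of ∂_{k+1}):

  H_0: rank C_0 − rank ∂_1 = 5 − 4 = 1, and the invariant factors of ∂_1 are all 1, so H_0 ≅ Z.
  H_1: rank ker ∂_1 − rank ∂_2 = (5 − 4) − 0 = 1, and there is no ∂_2, so H_1 ≅ Z.

As a check, the Euler characteristic is 5 − 5 = 0, which agrees with 1 − 1 = 0.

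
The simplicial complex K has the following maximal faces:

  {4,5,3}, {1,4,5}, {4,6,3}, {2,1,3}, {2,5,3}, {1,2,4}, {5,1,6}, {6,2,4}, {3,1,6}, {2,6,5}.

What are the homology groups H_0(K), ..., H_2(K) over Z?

We work with the vertex ordering 1 < 2 < 3 < 4 < 5 < 6. The simplices of K, each written with vertices in increasing order, are:

  0-simplices (6): [1], [2], [3], [4], [5], [6]
  1-simplices (15): [1,2], [1,3], [1,4], [1,5], [1,6], [2,3], [2,4], [2,5], [2,6], [3,4], [3,5], [3,6], [4,5], [4,6], [5,6]
  2-simplices (10): [1,2,3], [1,2,4], [1,3,6], [1,4,5], [1,5,6], [2,3,5], [2,4,6], [2,5,6], [3,4,5], [3,4,6]

giving chain groups C_0 ≅ Z^6, C_1 ≅ Z^15, C_2 ≅ Z^10.

∂_1: C_1 → C_0 maps an edge to its endpoints' difference, ∂[p,q] = q − p. For instance
  ∂[1,3] = [3] − [1].
The resulting 6×15 matrix has rank 5, and its Smith normal form has invariant factors (1,1,1,1,1).

The boundary map ∂_2: C_2 → C_1 acts by ∂[p,q,r] = [q,r] − [p,r] + [p,q]. For instance
  ∂[2,5,6] = [5,6] − [2,6] + [2,5],
  ∂[1,4,5] = [4,5] − [1,5] + [1,4].
The resulting 15×10 matrix has rank 10, and its Smith normal form has invariant factors (1,1,1,1,1,1,1,1,1,2).

Reading off H_k = ker ∂_k / im ∂_{k+1}:

  H_0: rank C_0 − rank ∂_1 = 6 − 5 = 1, and the invariant factors of ∂_1 are all 1, so H_0 = Z.
  H_1: rank ker ∂_1 − rank ∂_2 = (15 − 5) − 10 = 0, and ∂_2 has invariant factor 2 > 1, so H_1 = Z/2Z.
  H_2: rank ker ∂_2 − rank ∂_3 = (10 − 10) − 0 = 0, and there is no ∂_3, so H_2 = 0.

H_0 = Z,  H_1 = Z/2Z,  H_2 = 0.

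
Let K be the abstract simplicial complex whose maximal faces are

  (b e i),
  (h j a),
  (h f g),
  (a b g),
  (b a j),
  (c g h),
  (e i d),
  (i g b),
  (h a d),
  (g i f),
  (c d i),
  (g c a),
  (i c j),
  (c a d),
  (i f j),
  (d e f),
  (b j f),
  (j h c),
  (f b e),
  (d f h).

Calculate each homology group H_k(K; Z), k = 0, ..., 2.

H_0 = Z,  H_1 = Z ⊕ Z/2,  H_2 = 0.

We work with the vertex ordering a < b < c < d < e < f < g < h < i < j. The simplices of K, each written with vertices in increasing order, are:

  0-simplices (10): a, b, c, d, e, f, g, h, i, j
  1-simplices (30): ab, ac, ad, ag, ah, aj, be, bf, bg, bi, bj, cd, cg, ch, ci, cj, de, df, dh, di, ef, ei, fg, fh, fi, fj, gh, gi, hj, ij
  2-simplices (20): abg, abj, acd, acg, adh, ahj, bef, bei, bfj, bgi, cdi, cgh, chj, cij, def, dei, dfh, fgh, fgi, fij

Hence C_0 ≅ Z^10, C_1 ≅ Z^30, C_2 ≅ Z^20.

Boundary ∂_1: C_1 → C_0 sends each edge [p,q] (with p < q) to q − p.
As a 10×30 matrix over Z this has rank 9, with invariant factors (1,1,1,1,1,1,1,1,1).

The boundary map ∂_2: C_2 → C_1 sends each 2-simplex [p,q,r] to [q,r] − [p,r] + [p,q]. For instance
  ∂acg = cg − ag + ac,
  ∂adh = dh − ah + ad.
This gives a 30×20 integer matrix of rank 20; reducing to Smith normal form yields diagonal entries (1,1,1,1,1,1,1,1,1,1,1,1,1,1,1,1,1,1,1,2).

Now H_k = ker ∂_k / im ∂_{k+1}, so:

  H_0: rank C_0 − rank ∂_1 = 10 − 9 = 1, and the invariant factors of ∂_1 are all 1, so H_0 ≅ Z.
  H_1: rank ker ∂_1 − rank ∂_2 = (30 − 9) − 20 = 1, and ∂_2 has invariant factor 2 > 1, so H_1 ≅ Z ⊕ Z/2.
  H_2: rank ker ∂_2 − rank ∂_3 = (20 − 20) − 0 = 0, and there is no ∂_3, so H_2 ≅ 0.

(K is a triangulation of the Klein bottle.)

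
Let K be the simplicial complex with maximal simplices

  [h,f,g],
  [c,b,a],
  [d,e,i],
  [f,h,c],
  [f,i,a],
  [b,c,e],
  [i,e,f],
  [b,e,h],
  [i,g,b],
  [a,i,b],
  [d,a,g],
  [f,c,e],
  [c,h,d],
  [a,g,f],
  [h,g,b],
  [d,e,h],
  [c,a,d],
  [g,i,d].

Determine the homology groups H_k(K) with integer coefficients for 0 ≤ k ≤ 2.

We work with the vertex ordering a < b < c < d < e < f < g < h < i. The simplices of K, each written with vertices in increasing order, are:

  0-simplices (9): a, b, c, d, e, f, g, h, i
  1-simplices (27): ab, ac, ad, af, ag, ai, bc, be, bg, bh, bi, cd, ce, cf, ch, de, dg, dh, di, ef, eh, ei, fg, fh, fi, gh, gi
  2-simplices (18): abc, abi, acd, adg, afg, afi, bce, beh, bgh, bgi, cdh, cef, cfh, deh, dei, dgi, efi, fgh

giving chain groups C_0 ≅ Z^9, C_1 ≅ Z^27, C_2 ≅ Z^18.

Boundary ∂_1: C_1 → C_0 maps an edge to its endpoints' difference, ∂[p,q] = q − p. For instance
  ∂ab = b − a.
As a 9×27 matrix over Z this has rank 8, with invariant factors (1,1,1,1,1,1,1,1).

∂_2: C_2 → C_1 sends each 2-simplex [p,q,r] to [q,r] − [p,r] + [p,q]. For instance
  ∂dgi = gi − di + dg,
  ∂afg = fg − ag + af.
The 27×18 boundary matrix has rank 18 and Smith normal form diag(1,1,1,1,1,1,1,1,1,1,1,1,1,1,1,1,1,2).

Now H_k = ker ∂_k / im ∂_{k+1}, so:

  H_0: rank C_0 − rank ∂_1 = 9 − 8 = 1, and the invariant factors of ∂_1 are all 1, so H_0 ≅ Z.
  H_1: rank ker ∂_1 − rank ∂_2 = (27 − 8) − 18 = 1, and ∂_2 has invariant factor 2 > 1, so H_1 ≅ Z ⊕ Z/2.
  H_2: rank ker ∂_2 − rank ∂_3 = (18 − 18) − 0 = 0, and there is no ∂_3, so H_2 ≅ 0.

(K is a triangulation of the Klein bottle.)

H_0 ≅ Z,  H_1 ≅ Z ⊕ Z/2,  H_2 = 0.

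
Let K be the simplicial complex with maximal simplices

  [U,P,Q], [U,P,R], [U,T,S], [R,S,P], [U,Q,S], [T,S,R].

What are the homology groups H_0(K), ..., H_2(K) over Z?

H_0 ≅ Z,  H_1 ≅ Z,  H_2 = 0.

Take the total order P < Q < R < S < T < U on the vertex set. Then K (dimension 2) consists of the simplices:

  0-simplices (6): P, Q, R, S, T, U
  1-simplices (12): PQ, PR, PS, PU, QS, QU, RS, RT, RU, ST, SU, TU
  2-simplices (6): PQU, PRS, PRU, QSU, RST, STU

Hence C_0 ≅ Z^6, C_1 ≅ Z^12, C_2 ≅ Z^6.

∂_1: C_1 → C_0 maps an edge to its endpoints' difference, ∂[p,q] = q − p.
The 6×12 boundary matrix has rank 5 and Smith normal form diag(1,1,1,1,1).

Boundary ∂_2: C_2 → C_1 acts by ∂[p,q,r] = [q,r] − [p,r] + [p,q]. For instance
  ∂QSU = SU − QU + QS,
  ∂PQU = QU − PU + PQ.
The resulting 12×6 matrix has rank 6, and its Smith normal form has invariant factors (1,1,1,1,1,1).

From H_k ≅ ker(∂_k) / im(∂_{k+1}) we obtain:

  H_0: rank C_0 − rank ∂_1 = 6 − 5 = 1, and the invariant factors of ∂_1 are all 1, so H_0 ≅ Z.
  H_1: rank ker ∂_1 − rank ∂_2 = (12 − 5) − 6 = 1, and the invariant factors of ∂_2 are all 1, so H_1 ≅ Z.
  H_2: rank ker ∂_2 − rank ∂_3 = (6 − 6) − 0 = 0, and there is no ∂_3, so H_2 ≅ 0.

(K is a triangulation of the cylinder S^1 x I.)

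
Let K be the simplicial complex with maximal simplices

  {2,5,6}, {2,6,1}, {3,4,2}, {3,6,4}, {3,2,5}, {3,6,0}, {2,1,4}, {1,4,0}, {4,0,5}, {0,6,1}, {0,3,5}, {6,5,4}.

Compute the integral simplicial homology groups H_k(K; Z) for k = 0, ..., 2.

H_0 = Z,  H_1 = Z/2,  H_2 = 0.

Order the vertices as 0 < 1 < 2 < 3 < 4 < 5 < 6. Listing each simplex with vertices in this order, K has dimension 2 with simplices:

  0-simplices (7): [0], [1], [2], [3], [4], [5], [6]
  1-simplices (18): [0,1], [0,3], [0,4], [0,5], [0,6], [1,2], [1,4], [1,6], [2,3], [2,4], [2,5], [2,6], [3,4], [3,5], [3,6], [4,5], [4,6], [5,6]
  2-simplices (12): [0,1,4], [0,1,6], [0,3,5], [0,3,6], [0,4,5], [1,2,4], [1,2,6], [2,3,4], [2,3,5], [2,5,6], [3,4,6], [4,5,6]

Hence C_0 ≅ Z^7, C_1 ≅ Z^18, C_2 ≅ Z^12.

Boundary ∂_1: C_1 → C_0 maps an edge to its endpoints' difference, ∂[p,q] = q − p.
The resulting 7×18 matrix has rank 6, and its Smith normal form has invariant factors (1,1,1,1,1,1).

The boundary map ∂_2: C_2 → C_1 sends each 2-simplex [p,q,r] to [q,r] − [p,r] + [p,q]. For instance
  ∂[0,4,5] = [4,5] − [0,5] + [0,4],
  ∂[4,5,6] = [5,6] − [4,6] + [4,5].
As a 18×12 matrix over Z this has rank 12, with invariant factors (1,1,1,1,1,1,1,1,1,1,1,2).

Now H_k = ker ∂_k / im ∂_{k+1}, so:

  H_0: rank C_0 − rank ∂_1 = 7 − 6 = 1, and the invariant factors of ∂_1 are all 1, so H_0 ≅ Z.
  H_1: rank ker ∂_1 − rank ∂_2 = (18 − 6) − 12 = 0, and ∂_2 has invariant factor 2 > 1, so H_1 ≅ Z/2.
  H_2: rank ker ∂_2 − rank ∂_3 = (12 − 12) − 0 = 0, and there is no ∂_3, so H_2 ≅ 0.

As a check, the Euler characteristic is 7 − 18 + 12 = 1, which agrees with 1 − 0 + 0 = 1.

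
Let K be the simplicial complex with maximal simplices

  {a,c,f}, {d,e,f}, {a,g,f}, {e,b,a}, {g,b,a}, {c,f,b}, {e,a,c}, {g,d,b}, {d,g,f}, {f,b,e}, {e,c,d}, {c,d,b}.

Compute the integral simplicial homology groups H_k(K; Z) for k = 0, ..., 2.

H_0 = Z,  H_1 = Z_2,  H_2 = 0.

Take the total order a < b < c < d < e < f < g on the vertex set. Then K (dimension 2) consists of the simplices:

  0-simplices (7): a, b, c, d, e, f, g
  1-simplices (18): ab, ac, ae, af, ag, bc, bd, be, bf, bg, cd, ce, cf, de, df, dg, ef, fg
  2-simplices (12): abe, abg, ace, acf, afg, bcd, bcf, bdg, bef, cde, def, dfg

giving chain groups C_0 ≅ Z^7, C_1 ≅ Z^18, C_2 ≅ Z^12.

Boundary ∂_1: C_1 → C_0 is given by ∂[p,q] = [q] − [p]. For instance
  ∂df = f − d.
This gives a 7×18 integer matrix of rank 6; reducing to Smith normal form yields diagonal entries (1,1,1,1,1,1).

The boundary map ∂_2: C_2 → C_1 sends each 2-simplex [p,q,r] to [q,r] − [p,r] + [p,q]. For instance
  ∂abe = be − ae + ab,
  ∂bcf = cf − bf + bc.
The resulting 18×12 matrix has rank 12, and its Smith normal form has invariant factors (1,1,1,1,1,1,1,1,1,1,1,2).

Reading off H_k = ker ∂_k / im ∂_{k+1}:

  H_0: rank C_0 − rank ∂_1 = 7 − 6 = 1, and the invariant factors of ∂_1 are all 1, so H_0 ≅ Z.
  H_1: rank ker ∂_1 − rank ∂_2 = (18 − 6) − 12 = 0, and ∂_2 has invariant factor 2 > 1, so H_1 ≅ Z_2.
  H_2: rank ker ∂_2 − rank ∂_3 = (12 − 12) − 0 = 0, and there is no ∂_3, so H_2 ≅ 0.

(K is a triangulation of the real projective plane RP^2.)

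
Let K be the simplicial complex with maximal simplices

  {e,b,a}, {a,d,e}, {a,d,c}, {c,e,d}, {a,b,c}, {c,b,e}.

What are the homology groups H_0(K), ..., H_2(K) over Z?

K has 5 vertices, 9 edges, 6 triangles.
rank ∂_0 = 0, rank ∂_1 = 4 ⇒ b_0 = 5 − 0 − 4 = 1; all invariant factors of ∂_1 are 1 so no torsion. So H_0 ≅ Z.
rank ∂_1 = 4, rank ∂_2 = 5 ⇒ b_1 = 9 − 4 − 5 = 0; all invariant factors of ∂_2 are 1 so no torsion. So H_1 ≅ 0.
rank ∂_2 = 5, rank ∂_3 = 0 ⇒ b_2 = 6 − 5 − 0 = 1. So H_2 ≅ Z.

H_0 = Z,  H_1 = 0,  H_2 = Z.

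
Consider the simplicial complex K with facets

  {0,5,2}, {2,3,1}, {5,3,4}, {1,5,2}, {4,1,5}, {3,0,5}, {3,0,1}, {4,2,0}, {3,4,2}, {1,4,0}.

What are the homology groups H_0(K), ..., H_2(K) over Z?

H_0 ≅ Z,  H_1 ≅ Z_2,  H_2 = 0.

Order the vertices as 0 < 1 < 2 < 3 < 4 < 5. Listing each simplex with vertices in this order, K has dimension 2 with simplices:

  0-simplices (6): [0], [1], [2], [3], [4], [5]
  1-simplices (15): [0,1], [0,2], [0,3], [0,4], [0,5], [1,2], [1,3], [1,4], [1,5], [2,3], [2,4], [2,5], [3,4], [3,5], [4,5]
  2-simplices (10): [0,1,3], [0,1,4], [0,2,4], [0,2,5], [0,3,5], [1,2,3], [1,2,5], [1,4,5], [2,3,4], [3,4,5]

giving chain groups C_0 ≅ Z^6, C_1 ≅ Z^15, C_2 ≅ Z^10.

∂_1: C_1 → C_0 is given by ∂[p,q] = [q] − [p].
The resulting 6×15 matrix has rank 5, and its Smith normal form has invariant factors (1,1,1,1,1).

∂_2: C_2 → C_1 maps a triangle to the signed sum of its edges. For instance
  ∂[0,2,5] = [2,5] − [0,5] + [0,2],
  ∂[2,3,4] = [3,4] − [2,4] + [2,3].
The 15×10 boundary matrix has rank 10 and Smith normal form diag(1,1,1,1,1,1,1,1,1,2).

Now H_k = ker ∂_k / im ∂_{k+1}, so:

  H_0: rank C_0 − rank ∂_1 = 6 − 5 = 1, and the invariant factors of ∂_1 are all 1, so H_0 = Z.
  H_1: rank ker ∂_1 − rank ∂_2 = (15 − 5) − 10 = 0, and ∂_2 has invariant factor 2 > 1, so H_1 = Z_2.
  H_2: rank ker ∂_2 − rank ∂_3 = (10 − 10) − 0 = 0, and there is no ∂_3, so H_2 = 0.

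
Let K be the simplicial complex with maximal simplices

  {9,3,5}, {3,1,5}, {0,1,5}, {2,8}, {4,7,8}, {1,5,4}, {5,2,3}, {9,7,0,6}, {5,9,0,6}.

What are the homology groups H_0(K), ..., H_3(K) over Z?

H_0 = Z,  H_1 = Z^2,  H_2 = 0,  H_3 = 0.

Take the total order 0 < 1 < 2 < 3 < 4 < 5 < 6 < 7 < 8 < 9 on the vertex set. Then K (dimension 3) consists of the simplices:

  0-simplices (10): [0], [1], [2], [3], [4], [5], [6], [7], [8], [9]
  1-simplices (22): [0,1], [0,5], [0,6], [0,7], [0,9], [1,3], [1,4], [1,5], [2,3], [2,5], [2,8], [3,5], [3,9], [4,5], [4,7], [4,8], [5,6], [5,9], [6,7], [6,9], [7,8], [7,9]
  2-simplices (13): [0,1,5], [0,5,6], [0,5,9], [0,6,7], [0,6,9], [0,7,9], [1,3,5], [1,4,5], [2,3,5], [3,5,9], [4,7,8], [5,6,9], [6,7,9]
  3-simplices (2): [0,5,6,9], [0,6,7,9]

Hence C_0 ≅ Z^10, C_1 ≅ Z^22, C_2 ≅ Z^13, C_3 ≅ Z^2.

Boundary ∂_1: C_1 → C_0 maps an edge to its endpoints' difference, ∂[p,q] = q − p. For instance
  ∂[0,1] = [1] − [0].
This gives a 10×22 integer matrix of rank 9; reducing to Smith normal form yields diagonal entries (1,1,1,1,1,1,1,1,1).

∂_2: C_2 → C_1 maps a triangle to the signed sum of its edges. For instance
  ∂[0,5,9] = [5,9] − [0,9] + [0,5],
  ∂[0,1,5] = [1,5] − [0,5] + [0,1].
As a 22×13 matrix over Z this has rank 11, with invariant factors (1,1,1,1,1,1,1,1,1,1,1).

∂_3: C_3 → C_2 sends each 3-simplex σ to the alternating sum Σ_i (−1)^i (σ with its i-th vertex removed). For instance
  ∂[0,5,6,9] = [5,6,9] − [0,6,9] + [0,5,9] − [0,5,6],
  ∂[0,6,7,9] = [6,7,9] − [0,7,9] + [0,6,9] − [0,6,7].
This gives a 13×2 integer matrix of rank 2; reducing to Smith normal form yields diagonal entries (1,1).

Now H_k = ker ∂_k / im ∂_{k+1}, so:

  H_0: rank C_0 − rank ∂_1 = 10 − 9 = 1, and the invariant factors of ∂_1 are all 1, so H_0 ≅ Z.
  H_1: rank ker ∂_1 − rank ∂_2 = (22 − 9) − 11 = 2, and the invariant factors of ∂_2 are all 1, so H_1 ≅ Z^2.
  H_2: rank ker ∂_2 − rank ∂_3 = (13 − 11) − 2 = 0, and the invariant factors of ∂_3 are all 1, so H_2 ≅ 0.
  H_3: rank ker ∂_3 − rank ∂_4 = (2 − 2) − 0 = 0, and there is no ∂_4, so H_3 ≅ 0.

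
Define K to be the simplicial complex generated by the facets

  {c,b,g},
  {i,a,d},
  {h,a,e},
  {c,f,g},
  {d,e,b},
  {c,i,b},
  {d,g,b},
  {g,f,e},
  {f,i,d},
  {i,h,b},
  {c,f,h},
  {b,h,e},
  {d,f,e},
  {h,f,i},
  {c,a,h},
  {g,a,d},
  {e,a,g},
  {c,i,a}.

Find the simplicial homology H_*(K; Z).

H_0 ≅ Z,  H_1 ≅ Z ⊕ Z/2Z,  H_2 = 0.

Fix the vertex order a < b < c < d < e < f < g < h < i and write every simplex with vertices in increasing order. Then dim K = 2 and the simplices of K are:

  0-simplices (9): a, b, c, d, e, f, g, h, i
  1-simplices (27): ac, ad, ae, ag, ah, ai, bc, bd, be, bg, bh, bi, cf, cg, ch, ci, de, df, dg, di, ef, eg, eh, fg, fh, fi, hi
  2-simplices (18): ach, aci, adg, adi, aeg, aeh, bcg, bci, bde, bdg, beh, bhi, cfg, cfh, def, dfi, efg, fhi

so the chain groups are C_0 ≅ Z^9, C_1 ≅ Z^27, C_2 ≅ Z^18.

Boundary ∂_1: C_1 → C_0 sends each edge [p,q] (with p < q) to q − p. For instance
  ∂fh = h − f.
The resulting 9×27 matrix has rank 8, and its Smith normal form has invariant factors (1,1,1,1,1,1,1,1).

The boundary map ∂_2: C_2 → C_1 sends each 2-simplex [p,q,r] to [q,r] − [p,r] + [p,q]. For instance
  ∂bdg = dg − bg + bd,
  ∂bde = de − be + bd.
The resulting 27×18 matrix has rank 18, and its Smith normal form has invariant factors (1,1,1,1,1,1,1,1,1,1,1,1,1,1,1,1,1,2).

Now H_k = ker ∂_k / im ∂_{k+1}, so:

  H_0: rank C_0 − rank ∂_1 = 9 − 8 = 1, and the invariant factors of ∂_1 are all 1, so H_0 ≅ Z.
  H_1: rank ker ∂_1 − rank ∂_2 = (27 − 8) − 18 = 1, and ∂_2 has invariant factor 2 > 1, so H_1 ≅ Z ⊕ Z/2Z.
  H_2: rank ker ∂_2 − rank ∂_3 = (18 − 18) − 0 = 0, and there is no ∂_3, so H_2 ≅ 0.

As a check, the Euler characteristic is 9 − 27 + 18 = 0, which agrees with 1 − 1 + 0 = 0.
(K is a triangulation of the Klein bottle.)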